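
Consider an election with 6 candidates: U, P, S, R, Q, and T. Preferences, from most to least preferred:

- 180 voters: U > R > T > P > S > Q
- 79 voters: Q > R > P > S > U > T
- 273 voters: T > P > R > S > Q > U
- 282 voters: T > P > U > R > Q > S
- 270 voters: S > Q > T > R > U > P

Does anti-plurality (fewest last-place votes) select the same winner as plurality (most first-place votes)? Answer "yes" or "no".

Anti-plurality — last-place votes: U 273, P 270, S 282, R 0, Q 180, T 79. Winner: R.
Plurality — first-place votes: U 180, P 0, S 270, R 0, Q 79, T 555. Winner: T.
The two methods disagree.

no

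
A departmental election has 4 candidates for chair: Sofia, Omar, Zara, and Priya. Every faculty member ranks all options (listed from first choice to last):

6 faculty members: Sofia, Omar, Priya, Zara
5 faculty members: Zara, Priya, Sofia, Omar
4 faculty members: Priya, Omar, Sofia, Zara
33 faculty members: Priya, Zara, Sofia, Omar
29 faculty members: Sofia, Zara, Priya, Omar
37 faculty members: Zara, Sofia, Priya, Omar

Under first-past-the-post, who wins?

Zara

First-place votes: Sofia 35, Omar 0, Zara 42, Priya 37.
Zara has the most first-place votes.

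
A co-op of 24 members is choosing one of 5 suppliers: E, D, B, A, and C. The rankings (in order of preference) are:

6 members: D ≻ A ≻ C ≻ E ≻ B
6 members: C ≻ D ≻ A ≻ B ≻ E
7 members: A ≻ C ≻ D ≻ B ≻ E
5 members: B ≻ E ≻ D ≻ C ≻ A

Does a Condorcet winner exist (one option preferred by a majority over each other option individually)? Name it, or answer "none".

none

Checking pairwise contests:
D beats E 19–5.
C beats D 13–11.
D beats B 19–5.
D beats A 17–7.
A beats C 13–11.
Every option loses at least one head-to-head, so there is no Condorcet winner.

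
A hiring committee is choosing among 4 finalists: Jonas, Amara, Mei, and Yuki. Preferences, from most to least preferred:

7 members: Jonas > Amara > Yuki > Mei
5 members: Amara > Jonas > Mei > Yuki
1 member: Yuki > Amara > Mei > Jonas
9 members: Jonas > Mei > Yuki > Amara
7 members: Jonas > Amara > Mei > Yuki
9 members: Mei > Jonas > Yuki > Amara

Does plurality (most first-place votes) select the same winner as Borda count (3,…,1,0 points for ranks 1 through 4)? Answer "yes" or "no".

yes

Plurality — first-place votes: Jonas 23, Amara 5, Mei 9, Yuki 1. Winner: Jonas.
Borda — scores: Jonas 97, Amara 45, Mei 58, Yuki 28. Winner: Jonas.
The two methods agree.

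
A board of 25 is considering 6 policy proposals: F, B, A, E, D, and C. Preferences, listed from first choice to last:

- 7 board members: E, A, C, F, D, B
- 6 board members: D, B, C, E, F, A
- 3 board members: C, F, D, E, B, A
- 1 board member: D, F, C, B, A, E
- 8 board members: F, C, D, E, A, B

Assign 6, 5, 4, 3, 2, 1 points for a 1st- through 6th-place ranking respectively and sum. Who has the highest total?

C

F: 7·3 + 6·2 + 3·5 + 1·5 + 8·6 = 101
B: 7·1 + 6·5 + 3·2 + 1·3 + 8·1 = 54
A: 7·5 + 6·1 + 3·1 + 1·2 + 8·2 = 62
E: 7·6 + 6·3 + 3·3 + 1·1 + 8·3 = 94
D: 7·2 + 6·6 + 3·4 + 1·6 + 8·4 = 100
C: 7·4 + 6·4 + 3·6 + 1·4 + 8·5 = 114
C has the highest Borda score (114).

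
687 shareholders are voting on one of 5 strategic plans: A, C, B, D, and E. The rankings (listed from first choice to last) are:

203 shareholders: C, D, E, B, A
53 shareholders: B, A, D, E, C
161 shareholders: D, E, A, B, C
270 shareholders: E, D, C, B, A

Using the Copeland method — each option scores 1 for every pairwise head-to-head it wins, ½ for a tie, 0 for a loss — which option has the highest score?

A: loses to C, B, D, and E → score 0.
C: beats A and B; loses to D and E → score 2.
B: beats A; loses to C, D, and E → score 1.
D: beats A, C, B, and E → score 4.
E: beats A, C, and B; loses to D → score 3.
D has the best pairwise record.

D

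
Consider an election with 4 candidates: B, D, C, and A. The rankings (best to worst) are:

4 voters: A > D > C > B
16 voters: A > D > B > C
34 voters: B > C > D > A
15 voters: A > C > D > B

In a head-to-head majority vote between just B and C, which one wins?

B

Voters preferring B to C: 50; preferring C to B: 19.
B wins the head-to-head.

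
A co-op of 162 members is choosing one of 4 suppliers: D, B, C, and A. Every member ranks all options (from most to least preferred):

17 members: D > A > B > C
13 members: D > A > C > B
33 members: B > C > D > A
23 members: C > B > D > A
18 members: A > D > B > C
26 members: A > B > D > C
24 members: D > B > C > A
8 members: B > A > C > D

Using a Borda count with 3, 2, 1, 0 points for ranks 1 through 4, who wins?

D: 17·3 + 13·3 + 33·1 + 23·1 + 18·2 + 26·1 + 24·3 + 8·0 = 280
B: 17·1 + 13·0 + 33·3 + 23·2 + 18·1 + 26·2 + 24·2 + 8·3 = 304
C: 17·0 + 13·1 + 33·2 + 23·3 + 18·0 + 26·0 + 24·1 + 8·1 = 180
A: 17·2 + 13·2 + 33·0 + 23·0 + 18·3 + 26·3 + 24·0 + 8·2 = 208
B has the highest Borda score (304).

B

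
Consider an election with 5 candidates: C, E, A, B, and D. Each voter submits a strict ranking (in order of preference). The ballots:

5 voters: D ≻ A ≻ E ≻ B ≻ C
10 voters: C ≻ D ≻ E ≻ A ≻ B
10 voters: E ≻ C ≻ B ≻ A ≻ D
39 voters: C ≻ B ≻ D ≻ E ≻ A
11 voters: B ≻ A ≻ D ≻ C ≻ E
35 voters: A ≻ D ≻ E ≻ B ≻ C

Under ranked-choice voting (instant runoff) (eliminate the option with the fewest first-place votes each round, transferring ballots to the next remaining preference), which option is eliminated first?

Round 1: C 49, E 10, A 35, B 11, D 5. Eliminate D.

D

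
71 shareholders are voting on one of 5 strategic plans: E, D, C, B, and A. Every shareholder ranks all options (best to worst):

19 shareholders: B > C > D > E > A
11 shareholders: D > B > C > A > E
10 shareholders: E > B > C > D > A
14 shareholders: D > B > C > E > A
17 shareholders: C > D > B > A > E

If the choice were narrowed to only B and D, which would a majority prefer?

Voters preferring B to D: 29; preferring D to B: 42.
D wins the head-to-head.

D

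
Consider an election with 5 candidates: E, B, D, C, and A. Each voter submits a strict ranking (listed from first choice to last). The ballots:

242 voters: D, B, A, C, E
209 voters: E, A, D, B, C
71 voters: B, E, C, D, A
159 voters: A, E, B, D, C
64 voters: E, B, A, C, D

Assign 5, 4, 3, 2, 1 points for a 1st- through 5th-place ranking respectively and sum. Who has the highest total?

E: 242·1 + 209·5 + 71·4 + 159·4 + 64·5 = 2527
B: 242·4 + 209·2 + 71·5 + 159·3 + 64·4 = 2474
D: 242·5 + 209·3 + 71·2 + 159·2 + 64·1 = 2361
C: 242·2 + 209·1 + 71·3 + 159·1 + 64·2 = 1193
A: 242·3 + 209·4 + 71·1 + 159·5 + 64·3 = 2620
A has the highest Borda score (2620).

A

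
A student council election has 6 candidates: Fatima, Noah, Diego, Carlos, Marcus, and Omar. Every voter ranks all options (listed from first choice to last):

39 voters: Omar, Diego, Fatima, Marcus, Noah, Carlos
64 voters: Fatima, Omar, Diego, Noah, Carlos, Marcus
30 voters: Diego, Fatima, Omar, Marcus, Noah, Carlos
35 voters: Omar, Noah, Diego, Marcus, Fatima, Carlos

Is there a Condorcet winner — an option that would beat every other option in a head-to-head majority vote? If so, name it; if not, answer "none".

Checking pairwise contests:
Diego beats Fatima 104–64.
Fatima beats Noah 133–35.
Omar beats Diego 138–30.
Fatima beats Carlos 168–0.
Fatima beats Marcus 133–35.
Fatima beats Omar 94–74.
Every option loses at least one head-to-head, so there is no Condorcet winner.

none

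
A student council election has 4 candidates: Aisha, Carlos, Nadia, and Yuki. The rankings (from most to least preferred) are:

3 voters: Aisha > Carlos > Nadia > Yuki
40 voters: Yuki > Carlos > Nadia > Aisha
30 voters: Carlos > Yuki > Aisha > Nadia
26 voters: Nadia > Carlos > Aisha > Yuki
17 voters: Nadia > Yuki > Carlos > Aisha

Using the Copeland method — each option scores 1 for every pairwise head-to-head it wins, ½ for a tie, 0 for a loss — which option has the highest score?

Aisha: loses to Carlos, Nadia, and Yuki → score 0.
Carlos: beats Aisha, Nadia, and Yuki → score 3.
Nadia: beats Aisha; loses to Carlos and Yuki → score 1.
Yuki: beats Aisha and Nadia; loses to Carlos → score 2.
Carlos has the best pairwise record.

Carlos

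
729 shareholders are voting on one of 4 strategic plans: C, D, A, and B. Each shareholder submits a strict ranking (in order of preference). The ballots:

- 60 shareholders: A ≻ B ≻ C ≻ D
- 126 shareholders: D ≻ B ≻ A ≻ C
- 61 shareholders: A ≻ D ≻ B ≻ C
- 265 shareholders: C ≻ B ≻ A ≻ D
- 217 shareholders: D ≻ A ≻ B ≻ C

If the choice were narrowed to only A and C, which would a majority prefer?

A

Voters preferring A to C: 464; preferring C to A: 265.
A wins the head-to-head.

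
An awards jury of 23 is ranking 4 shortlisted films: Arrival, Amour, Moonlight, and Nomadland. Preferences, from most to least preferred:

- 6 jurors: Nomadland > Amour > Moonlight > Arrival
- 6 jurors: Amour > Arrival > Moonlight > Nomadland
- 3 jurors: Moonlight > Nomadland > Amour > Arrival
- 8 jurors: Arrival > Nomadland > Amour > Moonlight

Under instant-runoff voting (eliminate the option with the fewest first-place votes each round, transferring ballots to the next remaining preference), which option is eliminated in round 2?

Amour

Round 1: Arrival 8, Amour 6, Moonlight 3, Nomadland 6. Eliminate Moonlight.
Round 2: Arrival 8, Amour 6, Nomadland 9. Eliminate Amour.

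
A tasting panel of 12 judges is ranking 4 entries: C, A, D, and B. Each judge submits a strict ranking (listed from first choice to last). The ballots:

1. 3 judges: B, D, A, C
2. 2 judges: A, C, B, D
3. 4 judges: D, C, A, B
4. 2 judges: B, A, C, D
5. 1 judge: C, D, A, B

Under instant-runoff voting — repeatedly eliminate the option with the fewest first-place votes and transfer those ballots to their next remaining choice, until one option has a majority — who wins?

Round 1: C 1, A 2, D 4, B 5. Eliminate C.
Round 2: A 2, D 5, B 5. Eliminate A.
Round 3: D 5, B 7. B has a majority.

B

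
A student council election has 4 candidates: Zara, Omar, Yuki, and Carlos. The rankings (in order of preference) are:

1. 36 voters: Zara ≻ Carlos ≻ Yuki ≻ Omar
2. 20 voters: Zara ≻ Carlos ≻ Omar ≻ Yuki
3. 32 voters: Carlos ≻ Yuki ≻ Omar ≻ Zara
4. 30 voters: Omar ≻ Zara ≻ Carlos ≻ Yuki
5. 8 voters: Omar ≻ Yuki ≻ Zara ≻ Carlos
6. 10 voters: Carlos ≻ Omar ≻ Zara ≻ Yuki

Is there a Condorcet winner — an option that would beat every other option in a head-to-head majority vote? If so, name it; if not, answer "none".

Checking pairwise contests:
Omar beats Zara 80–56.
Carlos beats Omar 98–38.
Zara beats Yuki 96–40.
Zara beats Carlos 94–42.
Every option loses at least one head-to-head, so there is no Condorcet winner.

none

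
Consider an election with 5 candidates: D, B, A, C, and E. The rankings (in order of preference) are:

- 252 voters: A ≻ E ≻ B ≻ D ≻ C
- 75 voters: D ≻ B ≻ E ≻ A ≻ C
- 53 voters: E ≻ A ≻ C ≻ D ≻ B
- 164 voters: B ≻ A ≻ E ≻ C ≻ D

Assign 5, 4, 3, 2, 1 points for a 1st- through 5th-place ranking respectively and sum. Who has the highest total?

D: 252·2 + 75·5 + 53·2 + 164·1 = 1149
B: 252·3 + 75·4 + 53·1 + 164·5 = 1929
A: 252·5 + 75·2 + 53·4 + 164·4 = 2278
C: 252·1 + 75·1 + 53·3 + 164·2 = 814
E: 252·4 + 75·3 + 53·5 + 164·3 = 1990
A has the highest Borda score (2278).

A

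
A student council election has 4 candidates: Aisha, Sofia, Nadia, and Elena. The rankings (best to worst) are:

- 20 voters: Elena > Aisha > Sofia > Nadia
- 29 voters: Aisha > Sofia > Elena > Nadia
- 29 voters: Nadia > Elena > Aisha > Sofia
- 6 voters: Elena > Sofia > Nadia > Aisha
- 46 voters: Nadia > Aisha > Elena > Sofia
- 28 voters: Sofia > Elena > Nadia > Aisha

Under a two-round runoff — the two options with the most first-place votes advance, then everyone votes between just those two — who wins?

Round 1 first-place votes: Aisha 29, Sofia 28, Nadia 75, Elena 26.
Nadia and Aisha advance.
Runoff: Nadia is preferred to Aisha by 109 voters; Aisha by 49.
Nadia wins the runoff.

Nadia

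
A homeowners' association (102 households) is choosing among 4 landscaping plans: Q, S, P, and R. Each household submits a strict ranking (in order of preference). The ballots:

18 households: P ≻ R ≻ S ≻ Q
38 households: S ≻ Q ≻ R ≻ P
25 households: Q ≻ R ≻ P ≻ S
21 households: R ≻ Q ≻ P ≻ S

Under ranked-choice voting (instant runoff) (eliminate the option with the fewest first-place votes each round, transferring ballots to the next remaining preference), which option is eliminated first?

P

Round 1: Q 25, S 38, P 18, R 21. Eliminate P.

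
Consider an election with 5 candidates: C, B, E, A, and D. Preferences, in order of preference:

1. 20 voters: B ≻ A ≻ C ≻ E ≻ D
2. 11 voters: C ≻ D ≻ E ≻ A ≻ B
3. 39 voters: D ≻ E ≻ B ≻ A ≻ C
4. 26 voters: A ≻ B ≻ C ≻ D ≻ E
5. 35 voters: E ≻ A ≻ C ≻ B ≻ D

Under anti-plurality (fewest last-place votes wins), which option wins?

A

Last-place votes: C 39, B 11, E 26, A 0, D 55.
A is ranked last by the fewest voters, so A wins.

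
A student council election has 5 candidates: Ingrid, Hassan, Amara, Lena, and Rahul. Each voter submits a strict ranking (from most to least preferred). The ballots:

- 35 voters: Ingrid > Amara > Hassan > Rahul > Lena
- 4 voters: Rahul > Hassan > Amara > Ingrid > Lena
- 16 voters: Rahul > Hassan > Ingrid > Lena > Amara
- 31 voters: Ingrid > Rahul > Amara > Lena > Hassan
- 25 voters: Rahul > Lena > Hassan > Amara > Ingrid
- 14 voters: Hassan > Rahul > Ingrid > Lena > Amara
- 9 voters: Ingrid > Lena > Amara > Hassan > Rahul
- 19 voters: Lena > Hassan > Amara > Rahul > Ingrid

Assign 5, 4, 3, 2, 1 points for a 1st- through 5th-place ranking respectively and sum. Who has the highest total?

Rahul

Ingrid: 35·5 + 4·2 + 16·3 + 31·5 + 25·1 + 14·3 + 9·5 + 19·1 = 517
Hassan: 35·3 + 4·4 + 16·4 + 31·1 + 25·3 + 14·5 + 9·2 + 19·4 = 455
Amara: 35·4 + 4·3 + 16·1 + 31·3 + 25·2 + 14·1 + 9·3 + 19·3 = 409
Lena: 35·1 + 4·1 + 16·2 + 31·2 + 25·4 + 14·2 + 9·4 + 19·5 = 392
Rahul: 35·2 + 4·5 + 16·5 + 31·4 + 25·5 + 14·4 + 9·1 + 19·2 = 522
Rahul has the highest Borda score (522).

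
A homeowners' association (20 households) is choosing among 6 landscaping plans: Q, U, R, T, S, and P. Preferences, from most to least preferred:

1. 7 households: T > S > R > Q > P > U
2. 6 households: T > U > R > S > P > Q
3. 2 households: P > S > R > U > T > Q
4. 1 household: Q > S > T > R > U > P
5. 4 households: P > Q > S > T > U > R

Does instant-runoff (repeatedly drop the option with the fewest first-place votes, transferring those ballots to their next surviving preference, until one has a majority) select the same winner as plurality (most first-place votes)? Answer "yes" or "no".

Instant-runoff — R1 Q 1, U 0, R 0, T 13, S 0, P 6 (T winner). Winner: T.
Plurality — first-place votes: Q 1, U 0, R 0, T 13, S 0, P 6. Winner: T.
The two methods agree.

yes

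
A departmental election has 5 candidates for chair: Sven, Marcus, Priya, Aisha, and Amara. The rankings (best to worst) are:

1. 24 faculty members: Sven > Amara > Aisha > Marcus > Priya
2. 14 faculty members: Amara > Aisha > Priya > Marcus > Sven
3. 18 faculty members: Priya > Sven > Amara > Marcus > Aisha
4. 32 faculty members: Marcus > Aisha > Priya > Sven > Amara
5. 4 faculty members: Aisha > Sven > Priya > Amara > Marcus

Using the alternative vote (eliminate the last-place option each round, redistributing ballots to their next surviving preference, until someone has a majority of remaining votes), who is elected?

Marcus

Round 1: Sven 24, Marcus 32, Priya 18, Aisha 4, Amara 14. Eliminate Aisha.
Round 2: Sven 28, Marcus 32, Priya 18, Amara 14. Eliminate Amara.
Round 3: Sven 28, Marcus 32, Priya 32. Eliminate Sven.
Round 4: Marcus 56, Priya 36. Marcus has a majority.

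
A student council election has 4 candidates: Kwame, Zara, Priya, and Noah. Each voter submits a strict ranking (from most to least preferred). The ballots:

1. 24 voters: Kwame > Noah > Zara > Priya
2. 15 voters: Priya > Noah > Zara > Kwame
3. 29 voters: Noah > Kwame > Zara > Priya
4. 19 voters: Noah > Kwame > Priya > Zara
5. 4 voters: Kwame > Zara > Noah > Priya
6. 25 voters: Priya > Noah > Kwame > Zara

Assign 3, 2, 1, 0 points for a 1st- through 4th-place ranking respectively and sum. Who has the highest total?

Noah

Kwame: 24·3 + 15·0 + 29·2 + 19·2 + 4·3 + 25·1 = 205
Zara: 24·1 + 15·1 + 29·1 + 19·0 + 4·2 + 25·0 = 76
Priya: 24·0 + 15·3 + 29·0 + 19·1 + 4·0 + 25·3 = 139
Noah: 24·2 + 15·2 + 29·3 + 19·3 + 4·1 + 25·2 = 276
Noah has the highest Borda score (276).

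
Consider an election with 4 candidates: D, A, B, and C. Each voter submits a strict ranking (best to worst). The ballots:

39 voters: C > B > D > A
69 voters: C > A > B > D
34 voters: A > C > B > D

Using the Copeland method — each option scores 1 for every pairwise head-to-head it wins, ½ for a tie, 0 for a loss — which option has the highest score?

D: loses to A, B, and C → score 0.
A: beats D and B; loses to C → score 2.
B: beats D; loses to A and C → score 1.
C: beats D, A, and B → score 3.
C has the best pairwise record.

C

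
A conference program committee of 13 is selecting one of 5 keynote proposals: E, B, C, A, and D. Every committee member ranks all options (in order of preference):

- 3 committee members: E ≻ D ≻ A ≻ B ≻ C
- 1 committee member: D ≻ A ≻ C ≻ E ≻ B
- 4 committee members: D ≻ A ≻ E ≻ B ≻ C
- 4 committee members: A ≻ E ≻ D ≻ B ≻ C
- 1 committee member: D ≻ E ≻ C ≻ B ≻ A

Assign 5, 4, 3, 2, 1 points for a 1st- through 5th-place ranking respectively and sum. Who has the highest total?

D

E: 3·5 + 1·2 + 4·3 + 4·4 + 1·4 = 49
B: 3·2 + 1·1 + 4·2 + 4·2 + 1·2 = 25
C: 3·1 + 1·3 + 4·1 + 4·1 + 1·3 = 17
A: 3·3 + 1·4 + 4·4 + 4·5 + 1·1 = 50
D: 3·4 + 1·5 + 4·5 + 4·3 + 1·5 = 54
D has the highest Borda score (54).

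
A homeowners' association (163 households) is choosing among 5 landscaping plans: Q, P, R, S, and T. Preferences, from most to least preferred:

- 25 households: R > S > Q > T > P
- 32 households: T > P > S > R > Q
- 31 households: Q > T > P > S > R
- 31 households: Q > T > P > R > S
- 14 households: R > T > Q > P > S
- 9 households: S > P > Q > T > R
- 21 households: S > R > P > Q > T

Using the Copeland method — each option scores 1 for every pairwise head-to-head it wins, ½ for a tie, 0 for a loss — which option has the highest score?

Q: beats P and T; loses to R and S → score 2.
P: beats R and S; loses to Q and T → score 2.
R: beats Q; loses to P, S, and T → score 1.
S: beats Q and R; loses to P and T → score 2.
T: beats P, R, and S; loses to Q → score 3.
T has the best pairwise record.

T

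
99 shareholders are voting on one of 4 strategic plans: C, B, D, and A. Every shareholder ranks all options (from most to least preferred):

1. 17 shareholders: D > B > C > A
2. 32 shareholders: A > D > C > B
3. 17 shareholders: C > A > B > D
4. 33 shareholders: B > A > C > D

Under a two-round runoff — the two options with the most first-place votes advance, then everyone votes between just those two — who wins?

B

Round 1 first-place votes: C 17, B 33, D 17, A 32.
B and A advance.
Runoff: B is preferred to A by 50 voters; A by 49.
B wins the runoff.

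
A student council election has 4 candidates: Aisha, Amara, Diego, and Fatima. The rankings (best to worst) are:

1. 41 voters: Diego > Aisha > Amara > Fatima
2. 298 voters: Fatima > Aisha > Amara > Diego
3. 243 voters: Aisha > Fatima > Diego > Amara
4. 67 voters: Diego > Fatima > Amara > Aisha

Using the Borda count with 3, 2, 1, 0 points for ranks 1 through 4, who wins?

Aisha: 41·2 + 298·2 + 243·3 + 67·0 = 1407
Amara: 41·1 + 298·1 + 243·0 + 67·1 = 406
Diego: 41·3 + 298·0 + 243·1 + 67·3 = 567
Fatima: 41·0 + 298·3 + 243·2 + 67·2 = 1514
Fatima has the highest Borda score (1514).

Fatima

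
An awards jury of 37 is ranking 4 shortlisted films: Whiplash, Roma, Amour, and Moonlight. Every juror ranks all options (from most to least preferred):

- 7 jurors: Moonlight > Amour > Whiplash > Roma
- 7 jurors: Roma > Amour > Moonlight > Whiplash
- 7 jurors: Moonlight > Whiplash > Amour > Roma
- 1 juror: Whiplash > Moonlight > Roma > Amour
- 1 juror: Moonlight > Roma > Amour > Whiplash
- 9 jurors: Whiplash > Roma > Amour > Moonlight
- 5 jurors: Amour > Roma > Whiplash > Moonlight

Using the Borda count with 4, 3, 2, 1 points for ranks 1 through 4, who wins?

Whiplash: 7·2 + 7·1 + 7·3 + 1·4 + 1·1 + 9·4 + 5·2 = 93
Roma: 7·1 + 7·4 + 7·1 + 1·2 + 1·3 + 9·3 + 5·3 = 89
Amour: 7·3 + 7·3 + 7·2 + 1·1 + 1·2 + 9·2 + 5·4 = 97
Moonlight: 7·4 + 7·2 + 7·4 + 1·3 + 1·4 + 9·1 + 5·1 = 91
Amour has the highest Borda score (97).

Amour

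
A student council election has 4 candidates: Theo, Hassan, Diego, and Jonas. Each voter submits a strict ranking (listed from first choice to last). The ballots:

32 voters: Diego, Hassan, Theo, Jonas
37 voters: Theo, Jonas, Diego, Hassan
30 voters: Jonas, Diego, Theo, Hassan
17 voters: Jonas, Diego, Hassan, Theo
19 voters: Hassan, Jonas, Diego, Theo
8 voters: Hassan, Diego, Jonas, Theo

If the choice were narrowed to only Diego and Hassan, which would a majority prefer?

Voters preferring Diego to Hassan: 116; preferring Hassan to Diego: 27.
Diego wins the head-to-head.

Diego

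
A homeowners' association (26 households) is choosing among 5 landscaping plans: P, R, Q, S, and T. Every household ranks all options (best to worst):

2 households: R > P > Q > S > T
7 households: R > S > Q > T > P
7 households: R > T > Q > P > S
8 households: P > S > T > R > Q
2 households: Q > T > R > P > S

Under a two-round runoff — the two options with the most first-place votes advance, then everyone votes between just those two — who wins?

Round 1 first-place votes: P 8, R 16, Q 2, S 0, T 0.
R and P advance.
Runoff: R is preferred to P by 18 voters; P by 8.
R wins the runoff.

R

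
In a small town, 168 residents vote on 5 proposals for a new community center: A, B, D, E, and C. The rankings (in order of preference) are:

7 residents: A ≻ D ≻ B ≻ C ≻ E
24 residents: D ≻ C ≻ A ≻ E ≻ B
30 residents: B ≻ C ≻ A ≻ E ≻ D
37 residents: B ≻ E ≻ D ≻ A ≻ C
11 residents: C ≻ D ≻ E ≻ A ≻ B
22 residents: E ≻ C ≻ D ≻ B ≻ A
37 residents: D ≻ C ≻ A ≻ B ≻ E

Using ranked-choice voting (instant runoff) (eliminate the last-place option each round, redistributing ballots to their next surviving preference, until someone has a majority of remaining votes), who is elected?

D

Round 1: A 7, B 67, D 61, E 22, C 11. Eliminate A.
Round 2: B 67, D 68, E 22, C 11. Eliminate C.
Round 3: B 67, D 79, E 22. Eliminate E.
Round 4: B 67, D 101. D has a majority.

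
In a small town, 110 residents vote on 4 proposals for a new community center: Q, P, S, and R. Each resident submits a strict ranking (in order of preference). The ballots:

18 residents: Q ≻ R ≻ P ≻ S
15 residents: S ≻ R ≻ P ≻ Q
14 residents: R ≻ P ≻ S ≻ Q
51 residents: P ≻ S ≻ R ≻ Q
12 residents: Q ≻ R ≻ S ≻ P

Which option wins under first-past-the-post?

P

First-place votes: Q 30, P 51, S 15, R 14.
P has the most first-place votes.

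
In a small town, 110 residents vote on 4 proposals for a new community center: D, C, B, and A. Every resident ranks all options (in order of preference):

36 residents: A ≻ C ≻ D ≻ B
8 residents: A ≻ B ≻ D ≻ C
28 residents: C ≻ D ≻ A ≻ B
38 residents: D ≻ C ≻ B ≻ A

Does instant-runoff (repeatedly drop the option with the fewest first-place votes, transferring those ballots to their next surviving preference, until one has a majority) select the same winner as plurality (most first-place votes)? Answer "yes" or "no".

no

Instant-runoff — R1 D 38, C 28, B 0, A 44 (B out); R2 D 38, C 28, A 44 (C out); R3 D 66, A 44 (D winner). Winner: D.
Plurality — first-place votes: D 38, C 28, B 0, A 44. Winner: A.
The two methods disagree.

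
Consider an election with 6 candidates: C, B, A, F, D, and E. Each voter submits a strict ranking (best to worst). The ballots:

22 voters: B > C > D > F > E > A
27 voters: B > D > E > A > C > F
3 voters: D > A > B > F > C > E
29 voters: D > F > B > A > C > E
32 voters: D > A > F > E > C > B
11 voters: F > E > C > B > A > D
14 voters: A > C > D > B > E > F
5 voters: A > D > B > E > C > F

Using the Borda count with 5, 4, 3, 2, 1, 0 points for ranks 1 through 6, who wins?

C: 22·4 + 27·1 + 3·1 + 29·1 + 32·1 + 11·3 + 14·4 + 5·1 = 273
B: 22·5 + 27·5 + 3·3 + 29·3 + 32·0 + 11·2 + 14·2 + 5·3 = 406
A: 22·0 + 27·2 + 3·4 + 29·2 + 32·4 + 11·1 + 14·5 + 5·5 = 358
F: 22·2 + 27·0 + 3·2 + 29·4 + 32·3 + 11·5 + 14·0 + 5·0 = 317
D: 22·3 + 27·4 + 3·5 + 29·5 + 32·5 + 11·0 + 14·3 + 5·4 = 556
E: 22·1 + 27·3 + 3·0 + 29·0 + 32·2 + 11·4 + 14·1 + 5·2 = 235
D has the highest Borda score (556).

D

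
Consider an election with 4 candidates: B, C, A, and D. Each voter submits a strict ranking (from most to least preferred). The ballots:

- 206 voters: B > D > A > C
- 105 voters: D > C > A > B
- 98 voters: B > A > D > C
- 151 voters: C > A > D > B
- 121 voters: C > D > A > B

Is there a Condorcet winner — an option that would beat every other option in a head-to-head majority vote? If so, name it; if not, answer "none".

D

D vs B: 377–304 for D.
D vs C: 409–272 for D.
D vs A: 432–249 for D.
D beats every other option head-to-head.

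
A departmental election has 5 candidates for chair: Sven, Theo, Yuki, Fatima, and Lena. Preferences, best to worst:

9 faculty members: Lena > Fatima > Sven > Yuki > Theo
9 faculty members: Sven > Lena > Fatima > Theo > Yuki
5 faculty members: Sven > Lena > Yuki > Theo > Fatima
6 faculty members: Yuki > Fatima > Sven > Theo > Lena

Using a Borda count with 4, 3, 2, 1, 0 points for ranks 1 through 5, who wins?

Sven: 9·2 + 9·4 + 5·4 + 6·2 = 86
Theo: 9·0 + 9·1 + 5·1 + 6·1 = 20
Yuki: 9·1 + 9·0 + 5·2 + 6·4 = 43
Fatima: 9·3 + 9·2 + 5·0 + 6·3 = 63
Lena: 9·4 + 9·3 + 5·3 + 6·0 = 78
Sven has the highest Borda score (86).

Sven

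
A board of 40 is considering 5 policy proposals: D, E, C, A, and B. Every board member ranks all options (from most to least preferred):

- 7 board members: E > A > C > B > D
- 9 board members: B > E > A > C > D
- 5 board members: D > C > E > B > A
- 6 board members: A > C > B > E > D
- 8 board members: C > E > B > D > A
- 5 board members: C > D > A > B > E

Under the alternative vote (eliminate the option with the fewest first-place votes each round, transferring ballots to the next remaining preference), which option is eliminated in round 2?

A

Round 1: D 5, E 7, C 13, A 6, B 9. Eliminate D.
Round 2: E 7, C 18, A 6, B 9. Eliminate A.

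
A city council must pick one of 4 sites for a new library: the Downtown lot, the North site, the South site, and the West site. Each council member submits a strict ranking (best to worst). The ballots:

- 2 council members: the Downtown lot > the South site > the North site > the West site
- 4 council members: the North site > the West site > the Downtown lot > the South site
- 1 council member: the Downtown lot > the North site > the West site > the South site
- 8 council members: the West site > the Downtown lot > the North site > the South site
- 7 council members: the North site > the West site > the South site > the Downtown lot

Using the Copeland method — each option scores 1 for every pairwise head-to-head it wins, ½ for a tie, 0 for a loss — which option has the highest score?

the North site

the Downtown lot: beats the South site; ties the North site; loses to the West site → score 1.5.
the North site: beats the South site and the West site; ties the Downtown lot → score 2.5.
the South site: loses to the Downtown lot, the North site, and the West site → score 0.
the West site: beats the Downtown lot and the South site; loses to the North site → score 2.
the North site has the best pairwise record.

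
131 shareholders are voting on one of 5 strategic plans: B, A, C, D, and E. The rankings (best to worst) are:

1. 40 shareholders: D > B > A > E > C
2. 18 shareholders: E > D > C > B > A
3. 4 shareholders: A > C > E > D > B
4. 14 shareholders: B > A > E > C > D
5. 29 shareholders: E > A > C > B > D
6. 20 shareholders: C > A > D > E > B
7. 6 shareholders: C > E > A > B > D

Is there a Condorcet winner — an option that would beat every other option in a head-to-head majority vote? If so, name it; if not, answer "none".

Checking pairwise contests:
C beats B 77–54.
B beats A 72–59.
A beats C 87–44.
A beats D 73–58.
A beats E 78–53.
Every option loses at least one head-to-head, so there is no Condorcet winner.

none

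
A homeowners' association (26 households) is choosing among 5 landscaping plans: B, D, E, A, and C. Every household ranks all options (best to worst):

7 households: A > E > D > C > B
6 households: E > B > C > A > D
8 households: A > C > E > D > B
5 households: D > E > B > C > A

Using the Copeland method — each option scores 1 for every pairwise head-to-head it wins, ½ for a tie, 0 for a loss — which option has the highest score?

A

B: loses to D, E, A, and C → score 0.
D: beats B; loses to E, A, and C → score 1.
E: beats B, D, and C; loses to A → score 3.
A: beats B, D, E, and C → score 4.
C: beats B and D; loses to E and A → score 2.
A has the best pairwise record.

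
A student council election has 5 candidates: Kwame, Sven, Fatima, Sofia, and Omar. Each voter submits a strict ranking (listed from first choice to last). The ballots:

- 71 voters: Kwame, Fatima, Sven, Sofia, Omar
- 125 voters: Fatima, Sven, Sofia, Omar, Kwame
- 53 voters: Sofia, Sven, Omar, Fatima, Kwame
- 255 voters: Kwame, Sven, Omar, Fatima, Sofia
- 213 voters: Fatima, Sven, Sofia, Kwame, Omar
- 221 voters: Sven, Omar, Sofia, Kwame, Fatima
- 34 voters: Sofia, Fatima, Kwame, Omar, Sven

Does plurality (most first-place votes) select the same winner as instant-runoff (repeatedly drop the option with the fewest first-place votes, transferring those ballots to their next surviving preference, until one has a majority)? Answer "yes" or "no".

Plurality — first-place votes: Kwame 326, Sven 221, Fatima 338, Sofia 87, Omar 0. Winner: Fatima.
Instant-runoff — R1 Kwame 326, Sven 221, Fatima 338, Sofia 87, Omar 0 (Omar out); R2 Kwame 326, Sven 221, Fatima 338, Sofia 87 (Sofia out); R3 Kwame 326, Sven 274, Fatima 372 (Sven out); R4 Kwame 547, Fatima 425 (Kwame winner). Winner: Kwame.
The two methods disagree.

no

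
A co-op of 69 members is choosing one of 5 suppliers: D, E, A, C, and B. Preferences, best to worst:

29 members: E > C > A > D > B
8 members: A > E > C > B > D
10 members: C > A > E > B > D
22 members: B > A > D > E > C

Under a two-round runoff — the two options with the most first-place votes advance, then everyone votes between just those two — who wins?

E

Round 1 first-place votes: D 0, E 29, A 8, C 10, B 22.
E and B advance.
Runoff: E is preferred to B by 47 voters; B by 22.
E wins the runoff.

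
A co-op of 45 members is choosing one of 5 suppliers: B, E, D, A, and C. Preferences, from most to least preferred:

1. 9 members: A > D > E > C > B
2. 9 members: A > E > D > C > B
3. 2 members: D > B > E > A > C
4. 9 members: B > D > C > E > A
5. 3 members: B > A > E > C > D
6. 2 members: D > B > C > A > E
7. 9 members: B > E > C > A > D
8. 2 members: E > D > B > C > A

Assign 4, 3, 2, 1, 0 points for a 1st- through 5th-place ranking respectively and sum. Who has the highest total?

B: 9·0 + 9·0 + 2·3 + 9·4 + 3·4 + 2·3 + 9·4 + 2·2 = 100
E: 9·2 + 9·3 + 2·2 + 9·1 + 3·2 + 2·0 + 9·3 + 2·4 = 99
D: 9·3 + 9·2 + 2·4 + 9·3 + 3·0 + 2·4 + 9·0 + 2·3 = 94
A: 9·4 + 9·4 + 2·1 + 9·0 + 3·3 + 2·1 + 9·1 + 2·0 = 94
C: 9·1 + 9·1 + 2·0 + 9·2 + 3·1 + 2·2 + 9·2 + 2·1 = 63
B has the highest Borda score (100).

B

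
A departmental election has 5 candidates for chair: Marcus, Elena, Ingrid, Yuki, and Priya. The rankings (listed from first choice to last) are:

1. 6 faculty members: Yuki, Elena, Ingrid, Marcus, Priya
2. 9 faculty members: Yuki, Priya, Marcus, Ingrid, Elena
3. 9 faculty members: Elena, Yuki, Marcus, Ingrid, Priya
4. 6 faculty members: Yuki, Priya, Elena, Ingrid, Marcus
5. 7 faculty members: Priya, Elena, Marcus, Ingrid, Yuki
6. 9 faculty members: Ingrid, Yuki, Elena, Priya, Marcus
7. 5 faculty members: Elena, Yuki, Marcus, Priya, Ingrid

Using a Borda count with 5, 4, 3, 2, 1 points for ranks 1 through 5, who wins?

Yuki

Marcus: 6·2 + 9·3 + 9·3 + 6·1 + 7·3 + 9·1 + 5·3 = 117
Elena: 6·4 + 9·1 + 9·5 + 6·3 + 7·4 + 9·3 + 5·5 = 176
Ingrid: 6·3 + 9·2 + 9·2 + 6·2 + 7·2 + 9·5 + 5·1 = 130
Yuki: 6·5 + 9·5 + 9·4 + 6·5 + 7·1 + 9·4 + 5·4 = 204
Priya: 6·1 + 9·4 + 9·1 + 6·4 + 7·5 + 9·2 + 5·2 = 138
Yuki has the highest Borda score (204).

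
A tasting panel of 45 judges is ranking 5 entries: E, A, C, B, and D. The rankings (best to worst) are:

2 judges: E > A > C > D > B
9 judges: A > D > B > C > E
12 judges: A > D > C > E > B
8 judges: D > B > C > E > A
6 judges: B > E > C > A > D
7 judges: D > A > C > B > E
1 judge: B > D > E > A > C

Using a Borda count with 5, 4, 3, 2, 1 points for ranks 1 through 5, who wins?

E: 2·5 + 9·1 + 12·2 + 8·2 + 6·4 + 7·1 + 1·3 = 93
A: 2·4 + 9·5 + 12·5 + 8·1 + 6·2 + 7·4 + 1·2 = 163
C: 2·3 + 9·2 + 12·3 + 8·3 + 6·3 + 7·3 + 1·1 = 124
B: 2·1 + 9·3 + 12·1 + 8·4 + 6·5 + 7·2 + 1·5 = 122
D: 2·2 + 9·4 + 12·4 + 8·5 + 6·1 + 7·5 + 1·4 = 173
D has the highest Borda score (173).

D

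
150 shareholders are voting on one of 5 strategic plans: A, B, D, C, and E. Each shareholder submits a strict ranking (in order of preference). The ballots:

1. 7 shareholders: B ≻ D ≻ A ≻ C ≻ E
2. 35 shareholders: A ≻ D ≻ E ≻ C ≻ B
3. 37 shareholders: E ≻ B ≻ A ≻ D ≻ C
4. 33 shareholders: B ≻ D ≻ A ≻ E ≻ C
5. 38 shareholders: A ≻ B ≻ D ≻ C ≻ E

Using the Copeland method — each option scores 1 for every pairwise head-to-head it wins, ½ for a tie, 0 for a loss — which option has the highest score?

B

A: beats D, C, and E; loses to B → score 3.
B: beats A, D, C, and E → score 4.
D: beats C and E; loses to A and B → score 2.
C: loses to A, B, D, and E → score 0.
E: beats C; loses to A, B, and D → score 1.
B has the best pairwise record.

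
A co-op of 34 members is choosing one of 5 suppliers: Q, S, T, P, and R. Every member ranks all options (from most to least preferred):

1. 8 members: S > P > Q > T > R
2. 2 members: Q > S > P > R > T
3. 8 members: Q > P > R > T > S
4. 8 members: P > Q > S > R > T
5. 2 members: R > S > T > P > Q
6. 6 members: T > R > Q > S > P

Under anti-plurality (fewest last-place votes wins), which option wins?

Last-place votes: Q 2, S 8, T 10, P 6, R 8.
Q is ranked last by the fewest voters, so Q wins.

Q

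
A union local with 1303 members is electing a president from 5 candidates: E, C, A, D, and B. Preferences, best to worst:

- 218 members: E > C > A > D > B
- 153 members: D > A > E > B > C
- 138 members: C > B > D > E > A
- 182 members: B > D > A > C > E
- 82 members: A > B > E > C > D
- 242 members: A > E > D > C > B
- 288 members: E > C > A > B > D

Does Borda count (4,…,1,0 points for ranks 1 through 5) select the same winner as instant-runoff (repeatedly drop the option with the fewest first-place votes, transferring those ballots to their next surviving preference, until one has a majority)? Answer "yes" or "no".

no

Borda — scores: E 3358, C 2576, A 3131, D 2136, B 1829. Winner: E.
Instant-runoff — R1 E 506, C 138, A 324, D 153, B 182 (C out); R2 E 506, A 324, D 153, B 320 (D out); R3 E 506, A 477, B 320 (B out); R4 E 644, A 659 (A winner). Winner: A.
The two methods disagree.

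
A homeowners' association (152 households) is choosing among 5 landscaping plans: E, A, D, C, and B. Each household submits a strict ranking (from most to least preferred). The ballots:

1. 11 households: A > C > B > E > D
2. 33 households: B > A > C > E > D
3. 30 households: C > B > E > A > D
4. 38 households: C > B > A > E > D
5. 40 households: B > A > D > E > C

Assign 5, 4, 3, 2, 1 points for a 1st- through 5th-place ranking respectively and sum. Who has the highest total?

B

E: 11·2 + 33·2 + 30·3 + 38·2 + 40·2 = 334
A: 11·5 + 33·4 + 30·2 + 38·3 + 40·4 = 521
D: 11·1 + 33·1 + 30·1 + 38·1 + 40·3 = 232
C: 11·4 + 33·3 + 30·5 + 38·5 + 40·1 = 523
B: 11·3 + 33·5 + 30·4 + 38·4 + 40·5 = 670
B has the highest Borda score (670).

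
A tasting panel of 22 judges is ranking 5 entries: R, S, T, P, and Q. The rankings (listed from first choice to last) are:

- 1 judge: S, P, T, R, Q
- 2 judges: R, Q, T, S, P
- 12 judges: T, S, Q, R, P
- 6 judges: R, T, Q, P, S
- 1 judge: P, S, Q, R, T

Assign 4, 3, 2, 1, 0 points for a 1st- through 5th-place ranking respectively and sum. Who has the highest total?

T

R: 1·1 + 2·4 + 12·1 + 6·4 + 1·1 = 46
S: 1·4 + 2·1 + 12·3 + 6·0 + 1·3 = 45
T: 1·2 + 2·2 + 12·4 + 6·3 + 1·0 = 72
P: 1·3 + 2·0 + 12·0 + 6·1 + 1·4 = 13
Q: 1·0 + 2·3 + 12·2 + 6·2 + 1·2 = 44
T has the highest Borda score (72).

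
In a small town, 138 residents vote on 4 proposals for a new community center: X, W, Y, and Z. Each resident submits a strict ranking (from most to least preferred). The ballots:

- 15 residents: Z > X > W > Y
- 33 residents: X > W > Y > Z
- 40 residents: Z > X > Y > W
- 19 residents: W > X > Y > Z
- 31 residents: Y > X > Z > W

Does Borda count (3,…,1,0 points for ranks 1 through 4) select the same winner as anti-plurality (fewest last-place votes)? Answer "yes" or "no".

Borda — scores: X 309, W 138, Y 185, Z 196. Winner: X.
Anti-plurality — last-place votes: X 0, W 71, Y 15, Z 52. Winner: X.
The two methods agree.

yes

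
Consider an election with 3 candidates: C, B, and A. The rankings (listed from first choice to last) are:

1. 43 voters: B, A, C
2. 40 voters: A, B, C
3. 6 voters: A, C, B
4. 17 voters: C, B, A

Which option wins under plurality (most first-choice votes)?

First-place votes: C 17, B 43, A 46.
A has the most first-place votes.

A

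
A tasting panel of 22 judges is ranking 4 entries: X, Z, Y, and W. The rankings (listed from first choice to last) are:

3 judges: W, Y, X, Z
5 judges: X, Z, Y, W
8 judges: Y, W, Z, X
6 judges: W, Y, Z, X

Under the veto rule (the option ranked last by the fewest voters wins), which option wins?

Last-place votes: X 14, Z 3, Y 0, W 5.
Y is ranked last by the fewest voters, so Y wins.

Y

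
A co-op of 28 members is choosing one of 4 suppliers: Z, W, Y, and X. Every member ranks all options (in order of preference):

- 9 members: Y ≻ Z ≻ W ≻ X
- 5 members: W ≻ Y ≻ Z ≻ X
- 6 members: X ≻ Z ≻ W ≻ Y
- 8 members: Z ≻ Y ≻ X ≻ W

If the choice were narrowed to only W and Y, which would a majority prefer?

Voters preferring W to Y: 11; preferring Y to W: 17.
Y wins the head-to-head.

Y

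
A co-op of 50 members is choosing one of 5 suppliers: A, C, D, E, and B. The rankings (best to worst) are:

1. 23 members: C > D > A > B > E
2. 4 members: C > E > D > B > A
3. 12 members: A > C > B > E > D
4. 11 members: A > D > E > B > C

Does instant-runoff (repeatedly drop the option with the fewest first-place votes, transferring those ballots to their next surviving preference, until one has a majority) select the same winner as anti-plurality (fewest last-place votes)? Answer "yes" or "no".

no

Instant-runoff — R1 A 23, C 27, D 0, E 0, B 0 (C winner). Winner: C.
Anti-plurality — last-place votes: A 4, C 11, D 12, E 23, B 0. Winner: B.
The two methods disagree.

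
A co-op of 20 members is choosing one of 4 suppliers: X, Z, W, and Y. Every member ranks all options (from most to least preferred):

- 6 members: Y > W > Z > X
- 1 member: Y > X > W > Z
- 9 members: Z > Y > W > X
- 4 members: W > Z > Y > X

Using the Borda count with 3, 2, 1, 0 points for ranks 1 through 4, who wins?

X: 6·0 + 1·2 + 9·0 + 4·0 = 2
Z: 6·1 + 1·0 + 9·3 + 4·2 = 41
W: 6·2 + 1·1 + 9·1 + 4·3 = 34
Y: 6·3 + 1·3 + 9·2 + 4·1 = 43
Y has the highest Borda score (43).

Y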